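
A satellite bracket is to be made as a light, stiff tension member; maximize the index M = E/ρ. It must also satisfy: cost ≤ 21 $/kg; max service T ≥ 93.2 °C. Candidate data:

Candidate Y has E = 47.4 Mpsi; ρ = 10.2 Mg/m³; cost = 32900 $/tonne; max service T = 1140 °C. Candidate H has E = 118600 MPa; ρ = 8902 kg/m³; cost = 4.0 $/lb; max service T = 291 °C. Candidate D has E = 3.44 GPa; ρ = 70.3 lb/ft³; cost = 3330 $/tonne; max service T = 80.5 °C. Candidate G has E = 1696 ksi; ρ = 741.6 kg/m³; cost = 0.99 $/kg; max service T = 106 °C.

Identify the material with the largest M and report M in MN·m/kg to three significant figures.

candidate G, M = 15.8 MN·m/kg

Screen on constraints: cost ≤ 21 $/kg; max service T ≥ 93.2 °C. Survivors: candidate H, candidate G.
Normalizing units and computing the index:
  candidate H: E = 118.6 GPa, ρ = 8902 kg/m³
  candidate G: E = 11.69 GPa, ρ = 741.6 kg/m³
  candidate G: M = 15.8 MN·m/kg
  candidate H: M = 13.3 MN·m/kg
Candidate G ranks first.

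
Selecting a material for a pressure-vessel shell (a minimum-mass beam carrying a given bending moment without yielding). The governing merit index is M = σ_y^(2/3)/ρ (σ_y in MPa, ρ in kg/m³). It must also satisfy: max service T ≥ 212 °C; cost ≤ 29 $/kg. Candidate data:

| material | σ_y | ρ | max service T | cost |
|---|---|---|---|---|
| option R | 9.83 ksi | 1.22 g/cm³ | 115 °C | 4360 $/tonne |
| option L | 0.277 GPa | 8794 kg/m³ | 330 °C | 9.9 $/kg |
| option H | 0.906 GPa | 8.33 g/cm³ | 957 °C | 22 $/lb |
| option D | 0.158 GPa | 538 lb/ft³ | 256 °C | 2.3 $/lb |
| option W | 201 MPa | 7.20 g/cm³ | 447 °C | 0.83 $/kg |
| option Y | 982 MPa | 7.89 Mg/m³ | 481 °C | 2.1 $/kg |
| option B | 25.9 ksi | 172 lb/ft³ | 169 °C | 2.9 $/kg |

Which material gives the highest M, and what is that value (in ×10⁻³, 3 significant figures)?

Screen on constraints: max service T ≥ 212 °C; cost ≤ 29 $/kg. Survivors: option L, option D, option W, option Y.
Convert each candidate to consistent units, then evaluate M:
  option L: σ_y = 277.0 MPa, ρ = 8794 kg/m³
  option D: σ_y = 158.0 MPa, ρ = 8618 kg/m³
  option W: σ_y = 201.0 MPa, ρ = 7200 kg/m³
  option Y: σ_y = 982.0 MPa, ρ = 7890 kg/m³
  option Y: M = 12.5×10⁻³
  option L: M = 4.83×10⁻³
  option W: M = 4.77×10⁻³
  option D: M = 3.39×10⁻³
Option Y has the largest M.

option Y, M = 12.5×10⁻³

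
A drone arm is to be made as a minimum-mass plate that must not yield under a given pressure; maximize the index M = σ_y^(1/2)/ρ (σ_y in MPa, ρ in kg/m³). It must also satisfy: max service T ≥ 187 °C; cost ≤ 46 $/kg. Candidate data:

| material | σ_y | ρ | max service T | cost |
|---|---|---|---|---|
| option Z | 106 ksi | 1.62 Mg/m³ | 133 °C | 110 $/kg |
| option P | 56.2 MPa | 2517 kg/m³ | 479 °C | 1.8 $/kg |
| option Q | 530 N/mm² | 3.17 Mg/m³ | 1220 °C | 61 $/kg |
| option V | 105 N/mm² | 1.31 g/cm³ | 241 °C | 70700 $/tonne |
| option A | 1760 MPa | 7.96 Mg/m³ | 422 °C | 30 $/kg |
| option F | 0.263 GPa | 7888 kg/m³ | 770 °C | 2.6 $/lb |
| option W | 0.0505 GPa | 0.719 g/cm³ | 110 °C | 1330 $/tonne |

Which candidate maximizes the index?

Screen on constraints: max service T ≥ 187 °C; cost ≤ 46 $/kg. Survivors: option P, option A, option F.
Convert each candidate to consistent units, then evaluate M:
  option P: σ_y = 56.20 MPa, ρ = 2517 kg/m³
  option A: σ_y = 1760 MPa, ρ = 7960 kg/m³
  option F: σ_y = 263.0 MPa, ρ = 7888 kg/m³
  option A: M = 5.27×10⁻³
  option P: M = 2.98×10⁻³
  option F: M = 2.06×10⁻³
The maximum is for option A.

option A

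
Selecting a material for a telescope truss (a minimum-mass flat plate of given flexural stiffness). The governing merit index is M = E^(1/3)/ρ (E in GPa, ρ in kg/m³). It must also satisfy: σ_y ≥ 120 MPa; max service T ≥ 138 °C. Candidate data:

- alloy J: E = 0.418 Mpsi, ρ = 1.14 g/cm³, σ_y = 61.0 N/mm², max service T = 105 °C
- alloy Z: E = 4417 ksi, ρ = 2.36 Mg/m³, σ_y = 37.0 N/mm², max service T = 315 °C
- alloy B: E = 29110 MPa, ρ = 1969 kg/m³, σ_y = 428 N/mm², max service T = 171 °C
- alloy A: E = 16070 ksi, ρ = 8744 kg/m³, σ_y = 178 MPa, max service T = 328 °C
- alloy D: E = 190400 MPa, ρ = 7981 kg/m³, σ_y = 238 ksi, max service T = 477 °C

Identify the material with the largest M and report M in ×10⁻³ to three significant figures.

alloy B, M = 1.56×10⁻³

Screen on constraints: σ_y ≥ 120 MPa; max service T ≥ 138 °C. Survivors: alloy B, alloy A, alloy D.
After converting to SI:
  alloy B: E = 29.11 GPa, ρ = 1969 kg/m³
  alloy A: E = 110.8 GPa, ρ = 8744 kg/m³
  alloy D: E = 190.4 GPa, ρ = 7981 kg/m³
  alloy B: M = 1.56×10⁻³
  alloy D: M = 0.721×10⁻³
  alloy A: M = 0.549×10⁻³
Alloy B has the largest M.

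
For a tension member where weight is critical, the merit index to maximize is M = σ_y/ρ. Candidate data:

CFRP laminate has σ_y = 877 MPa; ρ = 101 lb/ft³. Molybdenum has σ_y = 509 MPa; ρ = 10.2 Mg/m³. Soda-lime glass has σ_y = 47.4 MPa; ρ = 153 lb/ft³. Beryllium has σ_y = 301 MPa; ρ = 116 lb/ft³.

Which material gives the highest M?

Normalizing units and computing the index:
  CFRP laminate: σ_y = 877.0 MPa, ρ = 1618 kg/m³
  molybdenum: σ_y = 509.0 MPa, ρ = 10200 kg/m³
  soda-lime glass: σ_y = 47.40 MPa, ρ = 2451 kg/m³
  beryllium: σ_y = 301.0 MPa, ρ = 1858 kg/m³
  CFRP laminate: M = 542 kN·m/kg
  beryllium: M = 162 kN·m/kg
  molybdenum: M = 49.9 kN·m/kg
  soda-lime glass: M = 19.3 kN·m/kg
Highest index: CFRP laminate.

CFRP laminate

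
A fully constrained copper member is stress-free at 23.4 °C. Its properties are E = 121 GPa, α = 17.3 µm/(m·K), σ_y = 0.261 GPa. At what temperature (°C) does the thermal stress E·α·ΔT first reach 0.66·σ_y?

σ_y = 0.261 GPa = 261.0 MPa.
E·α·ΔT = 172.3 MPa ⇒ ΔT = 172.3 / (121.0×10³ × 17.3×10⁻⁶) = 82.29 K.
T = 23.4 + 82.29 = 105.7 °C.

106 °C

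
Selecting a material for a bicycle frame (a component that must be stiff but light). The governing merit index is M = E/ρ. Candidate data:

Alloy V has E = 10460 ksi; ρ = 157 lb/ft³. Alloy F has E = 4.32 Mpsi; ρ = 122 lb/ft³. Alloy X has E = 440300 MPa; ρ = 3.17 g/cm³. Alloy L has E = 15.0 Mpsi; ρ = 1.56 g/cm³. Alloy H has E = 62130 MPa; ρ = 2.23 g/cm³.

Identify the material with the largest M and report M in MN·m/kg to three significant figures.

After converting to SI:
  alloy V: E = 72.12 GPa, ρ = 2515 kg/m³
  alloy F: E = 29.79 GPa, ρ = 1954 kg/m³
  alloy X: E = 440.3 GPa, ρ = 3170 kg/m³
  alloy L: E = 103.4 GPa, ρ = 1560 kg/m³
  alloy H: E = 62.13 GPa, ρ = 2230 kg/m³
  alloy X: M = 139 MN·m/kg
  alloy L: M = 66.3 MN·m/kg
  alloy V: M = 28.7 MN·m/kg
  alloy H: M = 27.9 MN·m/kg
  alloy F: M = 15.2 MN·m/kg
Alloy X has the largest M.

alloy X, M = 139 MN·m/kg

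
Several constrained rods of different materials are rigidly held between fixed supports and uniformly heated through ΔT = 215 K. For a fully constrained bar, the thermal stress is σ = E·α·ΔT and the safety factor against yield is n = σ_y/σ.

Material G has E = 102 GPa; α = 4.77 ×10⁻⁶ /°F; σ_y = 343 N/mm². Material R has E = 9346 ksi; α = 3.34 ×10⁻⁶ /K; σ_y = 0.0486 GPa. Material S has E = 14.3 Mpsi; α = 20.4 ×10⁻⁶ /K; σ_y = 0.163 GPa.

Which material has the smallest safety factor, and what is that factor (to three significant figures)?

material S, n = 0.377

Per material, after unit conversion:
  material G: E = 102.0, α = 8.59, σ_y = 343.0 → σ = 188 MPa, n = 1.82
  material R: E = 64.44, α = 3.34, σ_y = 48.60 → σ = 46.3 MPa, n = 1.05
  material S: E = 98.60, α = 20.4, σ_y = 163.0 → σ = 432 MPa, n = 0.377
Material S has the lowest safety factor, n = 0.377.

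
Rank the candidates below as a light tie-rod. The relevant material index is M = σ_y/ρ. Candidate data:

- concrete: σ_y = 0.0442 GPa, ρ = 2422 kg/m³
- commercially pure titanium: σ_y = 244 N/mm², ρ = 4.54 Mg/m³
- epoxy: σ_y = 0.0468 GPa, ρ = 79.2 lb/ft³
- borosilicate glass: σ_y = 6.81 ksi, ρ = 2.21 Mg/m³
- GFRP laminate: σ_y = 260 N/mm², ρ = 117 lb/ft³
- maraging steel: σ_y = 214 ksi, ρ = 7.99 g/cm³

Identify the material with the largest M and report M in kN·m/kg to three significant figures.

Putting every candidate on a common basis:
  concrete: σ_y = 44.20 MPa, ρ = 2422 kg/m³
  commercially pure titanium: σ_y = 244.0 MPa, ρ = 4540 kg/m³
  epoxy: σ_y = 46.80 MPa, ρ = 1269 kg/m³
  borosilicate glass: σ_y = 46.95 MPa, ρ = 2210 kg/m³
  GFRP laminate: σ_y = 260.0 MPa, ρ = 1874 kg/m³
  maraging steel: σ_y = 1475 MPa, ρ = 7990 kg/m³
  maraging steel: M = 185 kN·m/kg
  GFRP laminate: M = 139 kN·m/kg
  commercially pure titanium: M = 53.7 kN·m/kg
  epoxy: M = 36.9 kN·m/kg
  borosilicate glass: M = 21.2 kN·m/kg
  concrete: M = 18.2 kN·m/kg
Highest index: maraging steel.

maraging steel, M = 185 kN·m/kg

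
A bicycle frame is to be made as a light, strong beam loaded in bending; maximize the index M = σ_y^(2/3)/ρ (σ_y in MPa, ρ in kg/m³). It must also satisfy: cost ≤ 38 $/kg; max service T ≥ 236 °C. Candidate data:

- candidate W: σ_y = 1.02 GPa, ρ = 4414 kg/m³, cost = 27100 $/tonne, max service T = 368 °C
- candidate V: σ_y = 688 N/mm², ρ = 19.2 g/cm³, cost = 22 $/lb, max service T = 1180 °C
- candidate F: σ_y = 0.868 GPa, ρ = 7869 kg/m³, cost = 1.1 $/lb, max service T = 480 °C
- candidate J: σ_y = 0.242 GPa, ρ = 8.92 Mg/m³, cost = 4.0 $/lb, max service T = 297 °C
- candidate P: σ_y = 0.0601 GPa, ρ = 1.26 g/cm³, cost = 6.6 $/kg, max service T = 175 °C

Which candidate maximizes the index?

Screen on constraints: cost ≤ 38 $/kg; max service T ≥ 236 °C. Survivors: candidate W, candidate F, candidate J.
In SI units:
  candidate W: σ_y = 1020 MPa, ρ = 4414 kg/m³
  candidate F: σ_y = 868.0 MPa, ρ = 7869 kg/m³
  candidate J: σ_y = 242.0 MPa, ρ = 8920 kg/m³
  candidate W: M = 23.0×10⁻³
  candidate F: M = 11.6×10⁻³
  candidate J: M = 4.35×10⁻³
Highest index: candidate W.

candidate W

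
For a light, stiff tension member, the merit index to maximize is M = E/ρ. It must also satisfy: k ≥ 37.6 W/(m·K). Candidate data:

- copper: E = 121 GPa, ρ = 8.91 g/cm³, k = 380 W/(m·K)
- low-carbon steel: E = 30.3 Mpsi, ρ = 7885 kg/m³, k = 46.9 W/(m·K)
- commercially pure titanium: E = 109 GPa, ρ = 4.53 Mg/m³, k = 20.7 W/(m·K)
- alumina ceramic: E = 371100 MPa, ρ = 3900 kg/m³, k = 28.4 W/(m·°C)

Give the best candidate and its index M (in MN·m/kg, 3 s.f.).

Screen on constraints: k ≥ 37.6 W/(m·K). Survivors: copper, low-carbon steel.
Convert each candidate to consistent units, then evaluate M:
  copper: E = 121.0 GPa, ρ = 8910 kg/m³
  low-carbon steel: E = 208.9 GPa, ρ = 7885 kg/m³
  low-carbon steel: M = 26.5 MN·m/kg
  copper: M = 13.6 MN·m/kg
Highest index: low-carbon steel.

low-carbon steel, M = 26.5 MN·m/kg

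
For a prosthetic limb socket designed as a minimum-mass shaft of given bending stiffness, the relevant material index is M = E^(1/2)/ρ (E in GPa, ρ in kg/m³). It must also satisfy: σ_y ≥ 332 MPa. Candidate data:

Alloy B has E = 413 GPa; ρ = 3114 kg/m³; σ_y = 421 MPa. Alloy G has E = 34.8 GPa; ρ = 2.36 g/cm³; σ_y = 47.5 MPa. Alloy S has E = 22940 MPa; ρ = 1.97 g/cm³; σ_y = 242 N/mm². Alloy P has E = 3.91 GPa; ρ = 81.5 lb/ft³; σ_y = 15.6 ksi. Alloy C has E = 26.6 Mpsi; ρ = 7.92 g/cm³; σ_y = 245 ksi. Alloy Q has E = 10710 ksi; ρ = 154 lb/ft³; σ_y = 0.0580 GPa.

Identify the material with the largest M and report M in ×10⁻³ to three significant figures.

alloy B, M = 6.53×10⁻³

Screen on constraints: σ_y ≥ 332 MPa. Survivors: alloy B, alloy C.
Convert each candidate to consistent units, then evaluate M:
  alloy B: E = 413.0 GPa, ρ = 3114 kg/m³
  alloy C: E = 183.4 GPa, ρ = 7920 kg/m³
  alloy B: M = 6.53×10⁻³
  alloy C: M = 1.71×10⁻³
Alloy B has the largest M.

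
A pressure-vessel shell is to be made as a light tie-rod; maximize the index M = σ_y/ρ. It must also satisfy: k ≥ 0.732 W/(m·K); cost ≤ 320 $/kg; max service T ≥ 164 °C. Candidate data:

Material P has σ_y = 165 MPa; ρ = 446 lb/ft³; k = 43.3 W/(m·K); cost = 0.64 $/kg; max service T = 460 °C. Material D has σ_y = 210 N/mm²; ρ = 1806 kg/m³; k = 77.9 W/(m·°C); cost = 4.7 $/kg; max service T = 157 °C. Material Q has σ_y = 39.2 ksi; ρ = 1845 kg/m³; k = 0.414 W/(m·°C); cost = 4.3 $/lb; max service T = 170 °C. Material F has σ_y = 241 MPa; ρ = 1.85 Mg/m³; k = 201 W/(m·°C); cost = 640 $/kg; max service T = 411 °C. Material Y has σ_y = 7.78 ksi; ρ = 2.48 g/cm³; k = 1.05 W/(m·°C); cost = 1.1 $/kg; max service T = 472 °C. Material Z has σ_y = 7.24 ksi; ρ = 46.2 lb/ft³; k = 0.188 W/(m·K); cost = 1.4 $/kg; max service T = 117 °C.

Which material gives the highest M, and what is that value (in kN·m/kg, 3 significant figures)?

material P, M = 23.1 kN·m/kg

Screen on constraints: k ≥ 0.732 W/(m·K); cost ≤ 320 $/kg; max service T ≥ 164 °C. Survivors: material P, material Y.
Convert each candidate to consistent units, then evaluate M:
  material P: σ_y = 165.0 MPa, ρ = 7144 kg/m³
  material Y: σ_y = 53.64 MPa, ρ = 2480 kg/m³
  material P: M = 23.1 kN·m/kg
  material Y: M = 21.6 kN·m/kg
The maximum is for material P.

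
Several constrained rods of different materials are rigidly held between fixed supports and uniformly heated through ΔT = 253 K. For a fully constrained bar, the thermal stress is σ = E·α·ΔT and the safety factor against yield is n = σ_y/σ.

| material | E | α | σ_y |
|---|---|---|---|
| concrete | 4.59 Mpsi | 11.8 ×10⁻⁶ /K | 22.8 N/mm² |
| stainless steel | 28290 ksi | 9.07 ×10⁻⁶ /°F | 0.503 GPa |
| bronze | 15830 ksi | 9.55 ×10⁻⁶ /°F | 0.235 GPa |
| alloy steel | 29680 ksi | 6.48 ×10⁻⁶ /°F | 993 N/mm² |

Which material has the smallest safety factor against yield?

With everything in SI (GPa, ×10⁻⁶/K, MPa):
  concrete: E = 31.65, α = 11.8, σ_y = 22.80 → σ = 94.5 MPa, n = 0.241
  stainless steel: E = 195.1, α = 16.3, σ_y = 503.0 → σ = 806 MPa, n = 0.624
  bronze: E = 109.1, α = 17.2, σ_y = 235.0 → σ = 475 MPa, n = 0.495
  alloy steel: E = 204.6, α = 11.7, σ_y = 993.0 → σ = 604 MPa, n = 1.64
Concrete has the lowest safety factor, n = 0.241.

concrete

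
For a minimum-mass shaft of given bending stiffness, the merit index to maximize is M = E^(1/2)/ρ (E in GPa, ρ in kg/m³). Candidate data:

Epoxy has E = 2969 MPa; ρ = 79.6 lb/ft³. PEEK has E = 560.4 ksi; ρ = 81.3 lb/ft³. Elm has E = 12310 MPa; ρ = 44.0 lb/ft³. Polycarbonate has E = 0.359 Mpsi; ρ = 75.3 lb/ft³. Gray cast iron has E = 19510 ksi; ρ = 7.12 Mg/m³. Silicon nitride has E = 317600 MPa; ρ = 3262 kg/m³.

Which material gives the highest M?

In SI units:
  epoxy: E = 2.969 GPa, ρ = 1275 kg/m³
  PEEK: E = 3.864 GPa, ρ = 1302 kg/m³
  elm: E = 12.31 GPa, ρ = 704.8 kg/m³
  polycarbonate: E = 2.475 GPa, ρ = 1206 kg/m³
  gray cast iron: E = 134.5 GPa, ρ = 7120 kg/m³
  silicon nitride: E = 317.6 GPa, ρ = 3262 kg/m³
  silicon nitride: M = 5.46×10⁻³
  elm: M = 4.98×10⁻³
  gray cast iron: M = 1.63×10⁻³
  PEEK: M = 1.51×10⁻³
  epoxy: M = 1.35×10⁻³
  polycarbonate: M = 1.30×10⁻³
Silicon nitride has the largest M.

silicon nitride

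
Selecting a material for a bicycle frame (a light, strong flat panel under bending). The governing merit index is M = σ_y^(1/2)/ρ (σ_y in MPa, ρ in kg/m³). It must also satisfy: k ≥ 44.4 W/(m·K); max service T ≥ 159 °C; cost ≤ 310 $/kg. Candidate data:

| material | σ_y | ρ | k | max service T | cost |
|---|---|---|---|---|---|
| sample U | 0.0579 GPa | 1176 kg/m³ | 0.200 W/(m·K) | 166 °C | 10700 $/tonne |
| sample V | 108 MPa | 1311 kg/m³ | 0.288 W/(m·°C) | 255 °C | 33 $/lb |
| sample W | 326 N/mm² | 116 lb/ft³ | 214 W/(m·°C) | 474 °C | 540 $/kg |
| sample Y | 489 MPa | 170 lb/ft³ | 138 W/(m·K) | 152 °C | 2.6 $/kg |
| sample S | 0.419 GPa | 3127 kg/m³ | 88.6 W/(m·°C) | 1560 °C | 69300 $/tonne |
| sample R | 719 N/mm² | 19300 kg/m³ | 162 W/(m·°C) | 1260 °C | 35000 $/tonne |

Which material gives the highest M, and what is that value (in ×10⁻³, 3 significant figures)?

Screen on constraints: k ≥ 44.4 W/(m·K); max service T ≥ 159 °C; cost ≤ 310 $/kg. Survivors: sample S, sample R.
Convert each candidate to consistent units, then evaluate M:
  sample S: σ_y = 419.0 MPa, ρ = 3127 kg/m³
  sample R: σ_y = 719.0 MPa, ρ = 19300 kg/m³
  sample S: M = 6.55×10⁻³
  sample R: M = 1.39×10⁻³
Sample S ranks first.

sample S, M = 6.55×10⁻³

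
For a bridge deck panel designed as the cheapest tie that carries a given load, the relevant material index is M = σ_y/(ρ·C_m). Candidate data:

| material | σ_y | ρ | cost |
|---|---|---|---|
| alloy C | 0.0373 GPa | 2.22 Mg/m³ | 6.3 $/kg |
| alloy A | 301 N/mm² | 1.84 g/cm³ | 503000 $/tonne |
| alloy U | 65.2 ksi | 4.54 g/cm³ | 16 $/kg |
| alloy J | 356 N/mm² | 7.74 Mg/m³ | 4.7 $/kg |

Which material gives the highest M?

In SI units:
  alloy C: σ_y = 37.30 MPa, ρ = 2220 kg/m³, cost = 6.300 $/kg
  alloy A: σ_y = 301.0 MPa, ρ = 1840 kg/m³, cost = 503.0 $/kg
  alloy U: σ_y = 449.5 MPa, ρ = 4540 kg/m³, cost = 16.00 $/kg
  alloy J: σ_y = 356.0 MPa, ρ = 7740 kg/m³, cost = 4.700 $/kg
  alloy J: M = 9.79 kN·m per $
  alloy U: M = 6.19 kN·m per $
  alloy C: M = 2.67 kN·m per $
  alloy A: M = 0.325 kN·m per $
Highest index: alloy J.

alloy J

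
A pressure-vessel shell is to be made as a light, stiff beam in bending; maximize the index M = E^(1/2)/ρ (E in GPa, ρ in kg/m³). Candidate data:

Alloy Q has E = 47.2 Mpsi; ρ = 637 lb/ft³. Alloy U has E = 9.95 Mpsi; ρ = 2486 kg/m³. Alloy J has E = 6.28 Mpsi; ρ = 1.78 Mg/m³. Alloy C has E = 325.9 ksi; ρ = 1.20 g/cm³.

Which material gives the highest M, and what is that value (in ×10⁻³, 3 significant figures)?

alloy J, M = 3.70×10⁻³

Convert each candidate to consistent units, then evaluate M:
  alloy Q: E = 325.4 GPa, ρ = 10200 kg/m³
  alloy U: E = 68.60 GPa, ρ = 2486 kg/m³
  alloy J: E = 43.30 GPa, ρ = 1780 kg/m³
  alloy C: E = 2.247 GPa, ρ = 1200 kg/m³
  alloy J: M = 3.70×10⁻³
  alloy U: M = 3.33×10⁻³
  alloy Q: M = 1.77×10⁻³
  alloy C: M = 1.25×10⁻³
Highest index: alloy J.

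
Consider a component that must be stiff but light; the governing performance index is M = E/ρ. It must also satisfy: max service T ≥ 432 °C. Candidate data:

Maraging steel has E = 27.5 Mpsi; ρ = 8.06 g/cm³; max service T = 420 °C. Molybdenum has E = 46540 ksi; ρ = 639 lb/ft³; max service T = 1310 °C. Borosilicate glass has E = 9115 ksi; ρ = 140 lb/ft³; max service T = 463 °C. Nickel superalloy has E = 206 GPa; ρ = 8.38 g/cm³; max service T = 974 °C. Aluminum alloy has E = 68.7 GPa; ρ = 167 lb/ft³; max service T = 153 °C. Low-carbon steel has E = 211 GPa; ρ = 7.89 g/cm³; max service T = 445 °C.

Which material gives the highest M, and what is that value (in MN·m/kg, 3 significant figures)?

molybdenum, M = 31.3 MN·m/kg

Screen on constraints: max service T ≥ 432 °C. Survivors: molybdenum, borosilicate glass, nickel superalloy, low-carbon steel.
Putting every candidate on a common basis:
  molybdenum: E = 320.9 GPa, ρ = 10240 kg/m³
  borosilicate glass: E = 62.85 GPa, ρ = 2243 kg/m³
  nickel superalloy: E = 206.0 GPa, ρ = 8380 kg/m³
  low-carbon steel: E = 211.0 GPa, ρ = 7890 kg/m³
  molybdenum: M = 31.3 MN·m/kg
  borosilicate glass: M = 28.0 MN·m/kg
  low-carbon steel: M = 26.7 MN·m/kg
  nickel superalloy: M = 24.6 MN·m/kg
Highest index: molybdenum.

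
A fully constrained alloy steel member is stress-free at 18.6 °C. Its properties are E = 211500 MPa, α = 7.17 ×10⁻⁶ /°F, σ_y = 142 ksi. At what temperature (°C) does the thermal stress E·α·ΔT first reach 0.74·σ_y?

E = 211500 MPa = 211.5 GPa.
α = 7.17×10⁻⁶/°F × 9/5 = 12.9×10⁻⁶/K.
σ_y = 142 ksi = 979.1 MPa.
E·α·ΔT = 724.5 MPa ⇒ ΔT = 724.5 / (211.5×10³ × 12.9×10⁻⁶) = 265.4 K.
T = 18.6 + 265.4 = 284.0 °C.

284 °C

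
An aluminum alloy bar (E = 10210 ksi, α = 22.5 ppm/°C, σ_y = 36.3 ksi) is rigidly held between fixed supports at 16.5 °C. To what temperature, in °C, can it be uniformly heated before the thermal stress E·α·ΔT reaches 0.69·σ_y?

E = 10210 ksi = 70.40 GPa.
σ_y = 36.3 ksi = 250.3 MPa.
E·α·ΔT = 172.7 MPa ⇒ ΔT = 172.7 / (70.40×10³ × 22.5×10⁻⁶) = 109.0 K.
T = 16.5 + 109.0 = 125.5 °C.

126 °C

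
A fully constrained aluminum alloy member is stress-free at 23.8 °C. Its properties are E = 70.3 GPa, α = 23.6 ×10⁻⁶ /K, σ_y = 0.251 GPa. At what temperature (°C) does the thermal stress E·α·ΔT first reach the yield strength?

σ_y = 0.251 GPa = 251.0 MPa.
E·α·ΔT = 251.0 MPa ⇒ ΔT = 251.0 / (70.30×10³ × 23.6×10⁻⁶) = 151.3 K.
T = 23.8 + 151.3 = 175.1 °C.

175 °C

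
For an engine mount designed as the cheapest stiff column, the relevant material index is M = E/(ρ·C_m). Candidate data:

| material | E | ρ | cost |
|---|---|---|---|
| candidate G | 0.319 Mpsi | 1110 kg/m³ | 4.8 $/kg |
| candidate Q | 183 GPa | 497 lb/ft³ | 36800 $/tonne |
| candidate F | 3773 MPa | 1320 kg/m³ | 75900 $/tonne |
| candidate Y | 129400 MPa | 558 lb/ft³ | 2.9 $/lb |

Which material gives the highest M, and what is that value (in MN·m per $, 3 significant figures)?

In SI units:
  candidate G: E = 2.199 GPa, ρ = 1110 kg/m³, cost = 4.800 $/kg
  candidate Q: E = 183.0 GPa, ρ = 7961 kg/m³, cost = 36.80 $/kg
  candidate F: E = 3.773 GPa, ρ = 1320 kg/m³, cost = 75.90 $/kg
  candidate Y: E = 129.4 GPa, ρ = 8938 kg/m³, cost = 6.393 $/kg
  candidate Y: M = 2.26 MN·m per $
  candidate Q: M = 0.625 MN·m per $
  candidate G: M = 0.413 MN·m per $
  candidate F: M = 0.0377 MN·m per $
Highest index: candidate Y.

candidate Y, M = 2.26 MN·m per $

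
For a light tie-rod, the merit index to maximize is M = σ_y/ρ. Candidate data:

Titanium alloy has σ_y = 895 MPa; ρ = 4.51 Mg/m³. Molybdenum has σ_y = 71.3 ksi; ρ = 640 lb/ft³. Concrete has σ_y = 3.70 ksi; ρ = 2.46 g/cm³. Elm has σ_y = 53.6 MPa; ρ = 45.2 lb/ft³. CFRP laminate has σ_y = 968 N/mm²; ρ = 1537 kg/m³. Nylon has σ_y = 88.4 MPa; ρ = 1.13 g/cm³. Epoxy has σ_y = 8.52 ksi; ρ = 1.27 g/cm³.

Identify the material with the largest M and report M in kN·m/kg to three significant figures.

CFRP laminate, M = 630 kN·m/kg

In SI units:
  titanium alloy: σ_y = 895.0 MPa, ρ = 4510 kg/m³
  molybdenum: σ_y = 491.6 MPa, ρ = 10250 kg/m³
  concrete: σ_y = 25.51 MPa, ρ = 2460 kg/m³
  elm: σ_y = 53.60 MPa, ρ = 724.0 kg/m³
  CFRP laminate: σ_y = 968.0 MPa, ρ = 1537 kg/m³
  nylon: σ_y = 88.40 MPa, ρ = 1130 kg/m³
  epoxy: σ_y = 58.74 MPa, ρ = 1270 kg/m³
  CFRP laminate: M = 630 kN·m/kg
  titanium alloy: M = 198 kN·m/kg
  nylon: M = 78.2 kN·m/kg
  elm: M = 74.0 kN·m/kg
  molybdenum: M = 48.0 kN·m/kg
  epoxy: M = 46.3 kN·m/kg
  concrete: M = 10.4 kN·m/kg
CFRP laminate has the largest M.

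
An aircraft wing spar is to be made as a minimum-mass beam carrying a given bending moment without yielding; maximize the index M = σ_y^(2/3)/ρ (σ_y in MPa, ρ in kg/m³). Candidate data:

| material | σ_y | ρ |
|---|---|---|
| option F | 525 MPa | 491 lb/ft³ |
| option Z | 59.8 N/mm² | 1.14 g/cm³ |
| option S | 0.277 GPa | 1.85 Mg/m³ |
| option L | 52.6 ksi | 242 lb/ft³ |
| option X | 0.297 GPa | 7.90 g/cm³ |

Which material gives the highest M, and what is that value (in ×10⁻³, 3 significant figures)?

Convert each candidate to consistent units, then evaluate M:
  option F: σ_y = 525.0 MPa, ρ = 7865 kg/m³
  option Z: σ_y = 59.80 MPa, ρ = 1140 kg/m³
  option S: σ_y = 277.0 MPa, ρ = 1850 kg/m³
  option L: σ_y = 362.7 MPa, ρ = 3876 kg/m³
  option X: σ_y = 297.0 MPa, ρ = 7900 kg/m³
  option S: M = 23.0×10⁻³
  option Z: M = 13.4×10⁻³
  option L: M = 13.1×10⁻³
  option F: M = 8.27×10⁻³
  option X: M = 5.63×10⁻³
Highest index: option S.

option S, M = 23.0×10⁻³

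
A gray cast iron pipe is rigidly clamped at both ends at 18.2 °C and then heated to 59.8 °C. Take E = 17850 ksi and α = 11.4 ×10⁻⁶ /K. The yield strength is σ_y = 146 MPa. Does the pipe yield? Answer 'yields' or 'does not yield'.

E = 17850 ksi = 123.1 GPa.
ΔT = 41.60 K. Constrained thermal stress σ = E·α·ΔT = 123.1×10³ MPa × 11.4×10⁻⁶ × 41.60 = 58.4 MPa (compressive).
Compare to σ_y = 146 MPa: σ < σ_y, so it does not yield.

does not yield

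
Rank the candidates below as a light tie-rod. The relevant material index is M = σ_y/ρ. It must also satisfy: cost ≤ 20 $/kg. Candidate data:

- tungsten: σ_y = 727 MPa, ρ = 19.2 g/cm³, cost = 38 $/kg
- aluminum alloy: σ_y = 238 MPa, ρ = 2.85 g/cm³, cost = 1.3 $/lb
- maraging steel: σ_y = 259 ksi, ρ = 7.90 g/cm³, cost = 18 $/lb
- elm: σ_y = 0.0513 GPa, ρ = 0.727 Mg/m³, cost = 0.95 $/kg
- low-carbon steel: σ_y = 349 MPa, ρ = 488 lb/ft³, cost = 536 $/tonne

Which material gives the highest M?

aluminum alloy

Screen on constraints: cost ≤ 20 $/kg. Survivors: aluminum alloy, elm, low-carbon steel.
Normalizing units and computing the index:
  aluminum alloy: σ_y = 238.0 MPa, ρ = 2850 kg/m³
  elm: σ_y = 51.30 MPa, ρ = 727.0 kg/m³
  low-carbon steel: σ_y = 349.0 MPa, ρ = 7817 kg/m³
  aluminum alloy: M = 83.5 kN·m/kg
  elm: M = 70.6 kN·m/kg
  low-carbon steel: M = 44.6 kN·m/kg
Aluminum alloy ranks first.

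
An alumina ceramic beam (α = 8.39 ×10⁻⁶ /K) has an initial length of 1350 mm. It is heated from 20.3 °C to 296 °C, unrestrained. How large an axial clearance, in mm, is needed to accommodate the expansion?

ΔT = 296 − 20.3 = 275.7 K.
ΔL = α·L₀·ΔT = 8.39×10⁻⁶ × 1350 mm × 275.7 K = 3.12 mm.

3.12 mm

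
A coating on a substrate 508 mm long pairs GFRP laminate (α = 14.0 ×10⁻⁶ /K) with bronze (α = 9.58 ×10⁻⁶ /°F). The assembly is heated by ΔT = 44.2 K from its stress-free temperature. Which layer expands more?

bronze

bronze: α = 9.58×10⁻⁶/°F × 9/5 = 17.2×10⁻⁶/K.
α(GFRP laminate) = 14.0×10⁻⁶/K vs α(bronze) = 17.2×10⁻⁶/K.
Higher α expands more for the same ΔT: bronze.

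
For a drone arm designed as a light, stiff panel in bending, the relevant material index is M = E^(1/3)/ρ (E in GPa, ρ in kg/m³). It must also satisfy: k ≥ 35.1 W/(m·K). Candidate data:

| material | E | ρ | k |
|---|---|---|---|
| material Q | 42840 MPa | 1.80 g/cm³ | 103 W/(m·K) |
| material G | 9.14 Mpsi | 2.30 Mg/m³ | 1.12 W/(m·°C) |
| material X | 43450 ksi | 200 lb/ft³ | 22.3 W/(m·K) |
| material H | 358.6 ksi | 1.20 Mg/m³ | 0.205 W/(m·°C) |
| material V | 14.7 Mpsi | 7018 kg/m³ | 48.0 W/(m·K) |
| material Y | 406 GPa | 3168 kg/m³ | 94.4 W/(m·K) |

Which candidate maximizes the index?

material Y

Screen on constraints: k ≥ 35.1 W/(m·K). Survivors: material Q, material V, material Y.
After converting to SI:
  material Q: E = 42.84 GPa, ρ = 1800 kg/m³
  material V: E = 101.4 GPa, ρ = 7018 kg/m³
  material Y: E = 406.0 GPa, ρ = 3168 kg/m³
  material Y: M = 2.34×10⁻³
  material Q: M = 1.94×10⁻³
  material V: M = 0.664×10⁻³
The maximum is for material Y.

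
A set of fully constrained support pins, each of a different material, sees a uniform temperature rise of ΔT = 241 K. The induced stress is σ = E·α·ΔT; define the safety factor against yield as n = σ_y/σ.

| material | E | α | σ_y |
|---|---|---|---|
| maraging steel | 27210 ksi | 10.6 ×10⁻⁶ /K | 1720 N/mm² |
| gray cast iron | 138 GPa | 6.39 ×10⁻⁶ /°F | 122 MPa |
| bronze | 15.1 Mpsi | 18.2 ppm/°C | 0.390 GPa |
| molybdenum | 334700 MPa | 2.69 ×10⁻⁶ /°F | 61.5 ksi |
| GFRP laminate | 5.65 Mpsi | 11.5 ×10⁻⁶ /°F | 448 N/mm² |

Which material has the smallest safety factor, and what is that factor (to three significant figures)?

Per material, after unit conversion:
  maraging steel: E = 187.6, α = 10.6, σ_y = 1720 → σ = 479 MPa, n = 3.59
  gray cast iron: E = 138.0, α = 11.5, σ_y = 122.0 → σ = 383 MPa, n = 0.319
  bronze: E = 104.1, α = 18.2, σ_y = 390.0 → σ = 457 MPa, n = 0.854
  molybdenum: E = 334.7, α = 4.84, σ_y = 424.0 → σ = 391 MPa, n = 1.09
  GFRP laminate: E = 38.96, α = 20.7, σ_y = 448.0 → σ = 194 MPa, n = 2.31
Gray cast iron has the lowest safety factor, n = 0.319.

gray cast iron, n = 0.319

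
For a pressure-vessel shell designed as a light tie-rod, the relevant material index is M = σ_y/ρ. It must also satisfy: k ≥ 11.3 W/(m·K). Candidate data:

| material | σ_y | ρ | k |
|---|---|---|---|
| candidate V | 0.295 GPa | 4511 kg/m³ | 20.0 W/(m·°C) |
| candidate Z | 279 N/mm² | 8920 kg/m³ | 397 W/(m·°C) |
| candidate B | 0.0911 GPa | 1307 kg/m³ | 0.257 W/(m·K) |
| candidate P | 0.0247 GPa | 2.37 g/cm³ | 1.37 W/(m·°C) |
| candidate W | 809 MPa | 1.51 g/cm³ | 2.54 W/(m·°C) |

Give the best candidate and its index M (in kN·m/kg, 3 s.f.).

Screen on constraints: k ≥ 11.3 W/(m·K). Survivors: candidate V, candidate Z.
After converting to SI:
  candidate V: σ_y = 295.0 MPa, ρ = 4511 kg/m³
  candidate Z: σ_y = 279.0 MPa, ρ = 8920 kg/m³
  candidate V: M = 65.4 kN·m/kg
  candidate Z: M = 31.3 kN·m/kg
The maximum is for candidate V.

candidate V, M = 65.4 kN·m/kg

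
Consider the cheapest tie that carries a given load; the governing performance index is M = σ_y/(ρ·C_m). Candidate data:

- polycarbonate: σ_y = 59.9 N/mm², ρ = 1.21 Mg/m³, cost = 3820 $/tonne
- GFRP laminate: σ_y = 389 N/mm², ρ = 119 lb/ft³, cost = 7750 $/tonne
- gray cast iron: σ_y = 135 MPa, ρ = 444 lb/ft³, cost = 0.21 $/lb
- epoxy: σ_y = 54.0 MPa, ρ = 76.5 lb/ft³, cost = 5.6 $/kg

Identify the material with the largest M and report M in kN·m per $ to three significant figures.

gray cast iron, M = 41.0 kN·m per $

Normalizing units and computing the index:
  polycarbonate: σ_y = 59.90 MPa, ρ = 1210 kg/m³, cost = 3.820 $/kg
  GFRP laminate: σ_y = 389.0 MPa, ρ = 1906 kg/m³, cost = 7.750 $/kg
  gray cast iron: σ_y = 135.0 MPa, ρ = 7112 kg/m³, cost = 0.4630 $/kg
  epoxy: σ_y = 54.00 MPa, ρ = 1225 kg/m³, cost = 5.600 $/kg
  gray cast iron: M = 41.0 kN·m per $
  GFRP laminate: M = 26.3 kN·m per $
  polycarbonate: M = 13.0 kN·m per $
  epoxy: M = 7.87 kN·m per $
Highest index: gray cast iron.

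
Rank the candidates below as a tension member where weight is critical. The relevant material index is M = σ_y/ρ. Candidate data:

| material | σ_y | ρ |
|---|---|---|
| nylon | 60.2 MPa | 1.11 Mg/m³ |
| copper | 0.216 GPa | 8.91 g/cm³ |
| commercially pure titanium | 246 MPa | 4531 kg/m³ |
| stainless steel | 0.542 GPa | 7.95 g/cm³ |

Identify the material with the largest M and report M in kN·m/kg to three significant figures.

After converting to SI:
  nylon: σ_y = 60.20 MPa, ρ = 1110 kg/m³
  copper: σ_y = 216.0 MPa, ρ = 8910 kg/m³
  commercially pure titanium: σ_y = 246.0 MPa, ρ = 4531 kg/m³
  stainless steel: σ_y = 542.0 MPa, ρ = 7950 kg/m³
  stainless steel: M = 68.2 kN·m/kg
  commercially pure titanium: M = 54.3 kN·m/kg
  nylon: M = 54.2 kN·m/kg
  copper: M = 24.2 kN·m/kg
The maximum is for stainless steel.

stainless steel, M = 68.2 kN·m/kg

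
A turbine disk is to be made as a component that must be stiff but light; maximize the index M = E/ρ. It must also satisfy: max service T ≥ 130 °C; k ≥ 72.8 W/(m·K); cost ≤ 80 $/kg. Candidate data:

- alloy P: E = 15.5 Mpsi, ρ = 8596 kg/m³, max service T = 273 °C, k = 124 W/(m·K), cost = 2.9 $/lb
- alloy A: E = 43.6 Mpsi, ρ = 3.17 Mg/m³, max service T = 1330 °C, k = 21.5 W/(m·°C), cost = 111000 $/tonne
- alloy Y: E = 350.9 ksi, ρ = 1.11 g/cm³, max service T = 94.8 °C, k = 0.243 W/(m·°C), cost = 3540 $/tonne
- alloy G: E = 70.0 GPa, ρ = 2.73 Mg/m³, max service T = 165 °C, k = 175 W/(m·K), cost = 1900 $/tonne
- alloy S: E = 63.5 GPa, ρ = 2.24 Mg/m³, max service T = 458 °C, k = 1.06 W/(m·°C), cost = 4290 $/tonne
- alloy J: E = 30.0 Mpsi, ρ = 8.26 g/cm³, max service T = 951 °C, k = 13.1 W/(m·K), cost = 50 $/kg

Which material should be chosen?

Screen on constraints: max service T ≥ 130 °C; k ≥ 72.8 W/(m·K); cost ≤ 80 $/kg. Survivors: alloy P, alloy G.
Convert each candidate to consistent units, then evaluate M:
  alloy P: E = 106.9 GPa, ρ = 8596 kg/m³
  alloy G: E = 70.00 GPa, ρ = 2730 kg/m³
  alloy G: M = 25.6 MN·m/kg
  alloy P: M = 12.4 MN·m/kg
The maximum is for alloy G.

alloy G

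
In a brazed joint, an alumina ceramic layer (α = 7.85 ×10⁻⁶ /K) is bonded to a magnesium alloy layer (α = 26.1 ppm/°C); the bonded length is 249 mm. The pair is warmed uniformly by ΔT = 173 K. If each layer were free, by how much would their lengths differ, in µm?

786 µm

Δα = |7.85 − 26.1|×10⁻⁶/K = 18.2×10⁻⁶/K.
ΔL_mismatch = Δα·L·ΔT = 18.2×10⁻⁶ × 249.0 mm × 173.0 K = 786 µm.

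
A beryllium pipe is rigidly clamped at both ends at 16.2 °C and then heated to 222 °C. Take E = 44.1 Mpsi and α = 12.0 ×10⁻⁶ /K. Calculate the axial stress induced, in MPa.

E = 44.1 Mpsi = 304.1 GPa.
ΔT = 205.8 K. Constrained thermal stress σ = E·α·ΔT = 304.1×10³ MPa × 12.0×10⁻⁶ × 205.8 = 751 MPa (compressive).

751 MPa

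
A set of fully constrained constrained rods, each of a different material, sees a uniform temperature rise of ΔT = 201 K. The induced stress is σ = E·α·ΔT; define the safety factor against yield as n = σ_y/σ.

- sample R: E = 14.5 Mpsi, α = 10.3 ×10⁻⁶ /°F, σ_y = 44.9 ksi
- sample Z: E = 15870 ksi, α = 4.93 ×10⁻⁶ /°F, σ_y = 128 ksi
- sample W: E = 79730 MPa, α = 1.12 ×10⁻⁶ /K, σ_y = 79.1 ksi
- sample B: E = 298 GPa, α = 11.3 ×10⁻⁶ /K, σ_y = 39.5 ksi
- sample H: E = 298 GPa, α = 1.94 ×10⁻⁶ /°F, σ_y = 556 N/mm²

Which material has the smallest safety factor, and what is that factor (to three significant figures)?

Per material, after unit conversion:
  sample R: E = 99.97, α = 18.5, σ_y = 309.6 → σ = 373 MPa, n = 0.831
  sample Z: E = 109.4, α = 8.87, σ_y = 882.5 → σ = 195 MPa, n = 4.52
  sample W: E = 79.73, α = 1.12, σ_y = 545.4 → σ = 17.9 MPa, n = 30.4
  sample B: E = 298.0, α = 11.3, σ_y = 272.3 → σ = 677 MPa, n = 0.402
  sample H: E = 298.0, α = 3.49, σ_y = 556.0 → σ = 209 MPa, n = 2.66
Smallest n: sample B with n = 0.402.

sample B, n = 0.402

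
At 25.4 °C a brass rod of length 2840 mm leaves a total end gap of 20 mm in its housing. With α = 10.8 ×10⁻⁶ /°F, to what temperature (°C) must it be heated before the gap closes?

388 °C

α = 10.8×10⁻⁶/°F × 9/5 = 19.4×10⁻⁶/K.
α·L₀·ΔT = 20.0 mm ⇒ ΔT = 20.0 / (19.4×10⁻⁶ × 2840.0) = 362.3 K.
T = 25.4 + 362.3 = 387.7 °C.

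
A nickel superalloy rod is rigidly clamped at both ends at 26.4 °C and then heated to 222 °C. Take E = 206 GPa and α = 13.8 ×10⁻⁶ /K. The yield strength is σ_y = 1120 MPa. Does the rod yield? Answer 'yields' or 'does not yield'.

does not yield

ΔT = 195.6 K. Constrained thermal stress σ = E·α·ΔT = 206.0×10³ MPa × 13.8×10⁻⁶ × 195.6 = 556 MPa (compressive).
Compare to σ_y = 1120 MPa: σ < σ_y, so it does not yield.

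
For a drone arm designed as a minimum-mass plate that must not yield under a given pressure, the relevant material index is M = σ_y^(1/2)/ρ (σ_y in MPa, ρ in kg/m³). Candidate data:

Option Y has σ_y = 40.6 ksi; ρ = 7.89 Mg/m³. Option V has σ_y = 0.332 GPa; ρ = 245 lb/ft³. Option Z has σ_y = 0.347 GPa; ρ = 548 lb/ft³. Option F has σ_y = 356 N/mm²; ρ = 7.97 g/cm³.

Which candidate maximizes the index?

After converting to SI:
  option Y: σ_y = 279.9 MPa, ρ = 7890 kg/m³
  option V: σ_y = 332.0 MPa, ρ = 3925 kg/m³
  option Z: σ_y = 347.0 MPa, ρ = 8778 kg/m³
  option F: σ_y = 356.0 MPa, ρ = 7970 kg/m³
  option V: M = 4.64×10⁻³
  option F: M = 2.37×10⁻³
  option Z: M = 2.12×10⁻³
  option Y: M = 2.12×10⁻³
Option V ranks first.

option V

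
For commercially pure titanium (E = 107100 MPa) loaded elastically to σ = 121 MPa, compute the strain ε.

1.13×10⁻³

E = 107100 MPa = 107.1 GPa = 107100 MPa.
ε = σ/E = 121 / 107100 = 1.13×10⁻³.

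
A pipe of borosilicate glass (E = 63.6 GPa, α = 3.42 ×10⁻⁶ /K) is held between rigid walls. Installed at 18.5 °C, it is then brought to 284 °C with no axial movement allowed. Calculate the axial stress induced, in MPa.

ΔT = 265.5 K. Constrained thermal stress σ = E·α·ΔT = 63.60×10³ MPa × 3.42×10⁻⁶ × 265.5 = 57.7 MPa (compressive).

57.7 MPa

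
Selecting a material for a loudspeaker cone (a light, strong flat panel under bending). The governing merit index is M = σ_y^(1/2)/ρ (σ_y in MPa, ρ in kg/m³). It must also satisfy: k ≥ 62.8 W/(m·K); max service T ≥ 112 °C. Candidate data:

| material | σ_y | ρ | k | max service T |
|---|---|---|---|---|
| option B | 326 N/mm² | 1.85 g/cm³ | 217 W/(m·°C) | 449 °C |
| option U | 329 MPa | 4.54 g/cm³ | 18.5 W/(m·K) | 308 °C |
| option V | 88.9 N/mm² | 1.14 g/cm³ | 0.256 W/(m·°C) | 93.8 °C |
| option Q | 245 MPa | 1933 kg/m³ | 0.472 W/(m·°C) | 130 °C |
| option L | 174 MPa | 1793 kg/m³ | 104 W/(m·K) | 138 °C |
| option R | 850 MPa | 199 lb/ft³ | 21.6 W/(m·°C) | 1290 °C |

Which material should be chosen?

Screen on constraints: k ≥ 62.8 W/(m·K); max service T ≥ 112 °C. Survivors: option B, option L.
Convert each candidate to consistent units, then evaluate M:
  option B: σ_y = 326.0 MPa, ρ = 1850 kg/m³
  option L: σ_y = 174.0 MPa, ρ = 1793 kg/m³
  option B: M = 9.76×10⁻³
  option L: M = 7.36×10⁻³
Option B ranks first.

option B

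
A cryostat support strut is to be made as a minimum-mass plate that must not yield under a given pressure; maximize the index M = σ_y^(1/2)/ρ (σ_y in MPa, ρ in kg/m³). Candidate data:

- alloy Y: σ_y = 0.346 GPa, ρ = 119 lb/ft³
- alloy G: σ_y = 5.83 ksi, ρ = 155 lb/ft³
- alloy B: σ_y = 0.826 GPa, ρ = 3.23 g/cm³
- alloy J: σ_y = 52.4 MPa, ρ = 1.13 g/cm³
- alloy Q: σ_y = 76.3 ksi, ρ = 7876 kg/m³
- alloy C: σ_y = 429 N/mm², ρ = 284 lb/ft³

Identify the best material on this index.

alloy Y

Convert each candidate to consistent units, then evaluate M:
  alloy Y: σ_y = 346.0 MPa, ρ = 1906 kg/m³
  alloy G: σ_y = 40.20 MPa, ρ = 2483 kg/m³
  alloy B: σ_y = 826.0 MPa, ρ = 3230 kg/m³
  alloy J: σ_y = 52.40 MPa, ρ = 1130 kg/m³
  alloy Q: σ_y = 526.1 MPa, ρ = 7876 kg/m³
  alloy C: σ_y = 429.0 MPa, ρ = 4549 kg/m³
  alloy Y: M = 9.76×10⁻³
  alloy B: M = 8.90×10⁻³
  alloy J: M = 6.41×10⁻³
  alloy C: M = 4.55×10⁻³
  alloy Q: M = 2.91×10⁻³
  alloy G: M = 2.55×10⁻³
The maximum is for alloy Y.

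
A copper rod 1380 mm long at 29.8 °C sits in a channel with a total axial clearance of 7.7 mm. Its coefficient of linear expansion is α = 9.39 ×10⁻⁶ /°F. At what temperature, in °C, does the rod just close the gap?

360 °C

α = 9.39×10⁻⁶/°F × 9/5 = 16.9×10⁻⁶/K.
α·L₀·ΔT = 7.7 mm ⇒ ΔT = 7.7 / (16.9×10⁻⁶ × 1380.0) = 330.1 K.
T = 29.8 + 330.1 = 359.9 °C.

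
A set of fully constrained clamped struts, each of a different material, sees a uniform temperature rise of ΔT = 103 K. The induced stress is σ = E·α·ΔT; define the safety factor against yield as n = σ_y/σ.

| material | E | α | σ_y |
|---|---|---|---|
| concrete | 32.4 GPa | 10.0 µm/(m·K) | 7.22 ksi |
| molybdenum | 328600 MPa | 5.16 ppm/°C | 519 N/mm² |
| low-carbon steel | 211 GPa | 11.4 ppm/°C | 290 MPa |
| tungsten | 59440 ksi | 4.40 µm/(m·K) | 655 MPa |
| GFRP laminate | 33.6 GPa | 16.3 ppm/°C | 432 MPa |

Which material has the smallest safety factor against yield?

low-carbon steel

Per material, after unit conversion:
  concrete: E = 32.40, α = 10.0, σ_y = 49.78 → σ = 33.4 MPa, n = 1.49
  molybdenum: E = 328.6, α = 5.16, σ_y = 519.0 → σ = 175 MPa, n = 2.97
  low-carbon steel: E = 211.0, α = 11.4, σ_y = 290.0 → σ = 248 MPa, n = 1.17
  tungsten: E = 409.8, α = 4.40, σ_y = 655.0 → σ = 186 MPa, n = 3.53
  GFRP laminate: E = 33.60, α = 16.3, σ_y = 432.0 → σ = 56.4 MPa, n = 7.66
Low-carbon steel has the lowest safety factor, n = 1.17.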